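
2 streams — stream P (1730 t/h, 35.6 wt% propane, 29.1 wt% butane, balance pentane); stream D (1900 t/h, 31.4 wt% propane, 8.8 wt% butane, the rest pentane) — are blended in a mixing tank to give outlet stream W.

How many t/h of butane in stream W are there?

670.6 t/h

butane out = butane in = 1730×0.291 + 1900×0.088 = 670.63 t/h.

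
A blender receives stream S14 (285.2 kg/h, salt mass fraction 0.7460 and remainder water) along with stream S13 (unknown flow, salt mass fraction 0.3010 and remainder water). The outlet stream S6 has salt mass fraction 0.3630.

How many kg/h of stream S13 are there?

Let S13 be the unknown flow. Total out = 285.2 + S13.
salt balance: 212.76 + 0.301·S13 = 0.363·(285.2 + S13)
(0.301 − 0.363)·S13 = 0.363×285.2 − 212.76 = -109.23
S13 = -109.23 / -0.062 = 1761.8 kg/h

1762 kg/h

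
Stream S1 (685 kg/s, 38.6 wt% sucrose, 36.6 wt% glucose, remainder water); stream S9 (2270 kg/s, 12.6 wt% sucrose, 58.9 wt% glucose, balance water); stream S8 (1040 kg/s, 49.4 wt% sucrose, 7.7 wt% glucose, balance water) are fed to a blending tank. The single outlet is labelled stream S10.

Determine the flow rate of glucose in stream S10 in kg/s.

1668 kg/s

glucose out = glucose in = 685×0.366 + 2270×0.589 + 1040×0.077 = 1667.8 kg/s.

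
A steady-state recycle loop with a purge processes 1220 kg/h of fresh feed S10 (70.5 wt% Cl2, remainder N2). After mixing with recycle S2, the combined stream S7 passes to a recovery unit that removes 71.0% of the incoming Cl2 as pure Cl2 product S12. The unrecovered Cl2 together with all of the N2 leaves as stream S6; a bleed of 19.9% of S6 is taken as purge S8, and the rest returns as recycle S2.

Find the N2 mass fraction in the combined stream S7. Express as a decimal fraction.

0.617

N2 enters only via S10 and leaves only via the purge: 1220×0.295 = 0.199×(N2 in S6), and the recovery unit passes all N2, so N2 in S7 = N2 in S6 = 1808.5 kg/h.
Cl2 in S7: m_A = 1220×0.705 + (1−0.199)·(1−0.710)·m_A, so m_A = 860.1/0.7677 = 1120.3 kg/h.
S7 = 1120.3 + 1808.5 = 2928.9 kg/h.
N2 fraction in S7 = 1808.5/2928.9 = 0.617.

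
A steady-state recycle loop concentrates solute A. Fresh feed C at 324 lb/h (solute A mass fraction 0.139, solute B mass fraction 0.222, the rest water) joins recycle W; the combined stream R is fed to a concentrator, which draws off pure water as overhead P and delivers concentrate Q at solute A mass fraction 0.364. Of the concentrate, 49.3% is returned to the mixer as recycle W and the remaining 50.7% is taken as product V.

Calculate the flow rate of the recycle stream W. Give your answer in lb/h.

Overall solute A balance (none leaves overhead): solute A in fresh feed = solute A in product, i.e. 324×0.139 = (1−0.493)·Q·0.364.
Q = 45.036/(0.364×0.507) = 244.03 lb/h.
Recycle W = 0.493×244.03 = 120.31 lb/h.

120.3 lb/h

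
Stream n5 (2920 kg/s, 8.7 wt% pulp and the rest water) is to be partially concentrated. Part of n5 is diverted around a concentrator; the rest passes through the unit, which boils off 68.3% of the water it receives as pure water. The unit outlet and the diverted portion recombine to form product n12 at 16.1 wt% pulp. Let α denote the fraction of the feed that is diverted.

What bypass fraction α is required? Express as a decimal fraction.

All 2920×0.087 = 254.04 kg/s of pulp reaches n12, so n12 = 254.04/0.161 = 1577.9 kg/s and vapour = 1342.1 kg/s.
The evaporator receives (1−α)·2920 of feed at 0.913 water and removes 0.683 of that water:
0.683×0.913×(1−α)×2920 = 1342.1
(1−α) = 1342.1/1820.9 = 0.7371;  α = 0.2629.

0.263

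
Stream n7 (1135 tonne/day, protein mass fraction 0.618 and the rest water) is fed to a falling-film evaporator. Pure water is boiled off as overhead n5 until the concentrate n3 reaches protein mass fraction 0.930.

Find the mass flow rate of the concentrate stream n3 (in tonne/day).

protein is conserved: 1135×0.618 = 701.43 tonne/day all reports to the concentrate.
Concentrate = 701.43/(target fraction) = 754.23 tonne/day.

754.2 tonne/day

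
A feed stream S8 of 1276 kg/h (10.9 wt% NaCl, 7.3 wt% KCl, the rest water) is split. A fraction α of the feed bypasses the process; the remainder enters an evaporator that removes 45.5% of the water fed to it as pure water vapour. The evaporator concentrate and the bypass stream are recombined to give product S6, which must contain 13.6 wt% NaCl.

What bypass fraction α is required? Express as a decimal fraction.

All 1276×0.109 = 139.08 kg/h of NaCl reaches S6, so S6 = 139.08/0.136 = 1022.7 kg/h and vapour = 253.32 kg/h.
The evaporator receives (1−α)·1276 of feed at 0.818 water and removes 0.455 of that water:
0.455×0.818×(1−α)×1276 = 253.32
(1−α) = 253.32/474.91 = 0.5334;  α = 0.4666.

0.467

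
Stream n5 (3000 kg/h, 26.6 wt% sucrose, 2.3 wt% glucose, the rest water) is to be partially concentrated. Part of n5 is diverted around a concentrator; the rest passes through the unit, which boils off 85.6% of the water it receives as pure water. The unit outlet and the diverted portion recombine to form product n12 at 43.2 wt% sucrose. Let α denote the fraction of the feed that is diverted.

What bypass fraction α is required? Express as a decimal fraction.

0.369

All 3000×0.266 = 798 kg/h of sucrose reaches n12, so n12 = 798/0.432 = 1847.2 kg/h and vapour = 1152.8 kg/h.
The evaporator receives (1−α)·3000 of feed at 0.711 water and removes 0.856 of that water:
0.856×0.711×(1−α)×3000 = 1152.8
(1−α) = 1152.8/1825.8 = 0.6314;  α = 0.3686.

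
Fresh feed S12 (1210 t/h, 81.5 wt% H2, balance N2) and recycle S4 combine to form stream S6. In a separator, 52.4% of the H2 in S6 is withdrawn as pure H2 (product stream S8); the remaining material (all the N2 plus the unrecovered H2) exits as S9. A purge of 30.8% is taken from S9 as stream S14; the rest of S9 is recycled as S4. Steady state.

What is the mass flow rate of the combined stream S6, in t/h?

2197 t/h

N2 enters only via S12 and leaves only via the purge: 1210×0.185 = 0.308×(N2 in S9), and the separator passes all N2, so N2 in S6 = N2 in S9 = 726.79 t/h.
H2 in S6: m_A = 1210×0.815 + (1−0.308)·(1−0.524)·m_A, so m_A = 986.15/0.6706 = 1470.5 t/h.
S6 = 1470.5 + 726.79 = 2197.3 t/h.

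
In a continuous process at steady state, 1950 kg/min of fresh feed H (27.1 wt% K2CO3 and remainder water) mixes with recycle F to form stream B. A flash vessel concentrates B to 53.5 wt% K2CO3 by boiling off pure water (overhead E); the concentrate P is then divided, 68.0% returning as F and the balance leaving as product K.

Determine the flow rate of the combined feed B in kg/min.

4049 kg/min

Overall K2CO3 balance (none leaves overhead): K2CO3 in fresh feed = K2CO3 in product, i.e. 1950×0.271 = (1−0.680)·P·0.535.
P = 528.45/(0.535×0.320) = 3086.7 kg/min.
Recycle F = 0.680×3086.7 = 2099 kg/min.
Combined feed B = 1950 + 2099 = 4049 kg/min.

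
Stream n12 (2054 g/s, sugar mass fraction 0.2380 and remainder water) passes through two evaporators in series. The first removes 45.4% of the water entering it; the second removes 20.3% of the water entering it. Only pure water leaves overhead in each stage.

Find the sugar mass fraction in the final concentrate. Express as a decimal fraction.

0.4178

water in feed = 2054×0.762 = 1565.1 g/s.
After stage 1: water left = (1−0.454)×1565.1 = 854.57; stream total = 1343.4 g/s.
After stage 2: water left = (1−0.203)×854.57 = 681.09; final concentrate = 1169.9 g/s.
sugar fraction = 488.85/1169.9 = 0.4178.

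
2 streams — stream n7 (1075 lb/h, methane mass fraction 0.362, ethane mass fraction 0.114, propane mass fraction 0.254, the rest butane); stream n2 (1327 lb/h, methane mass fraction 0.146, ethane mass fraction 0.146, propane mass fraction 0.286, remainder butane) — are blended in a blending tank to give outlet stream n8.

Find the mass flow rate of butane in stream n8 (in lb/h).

butane out = butane in = 1075×0.270 + 1327×0.422 = 850.24 lb/h.

850.2 lb/h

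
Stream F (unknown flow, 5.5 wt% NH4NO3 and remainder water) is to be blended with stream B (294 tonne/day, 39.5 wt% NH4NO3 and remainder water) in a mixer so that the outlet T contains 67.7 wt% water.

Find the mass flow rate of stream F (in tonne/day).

78.99 tonne/day

Let F be the unknown flow. Total out = 294 + F.
water balance: 177.87 + 0.945·F = 0.677·(294 + F)
(0.945 − 0.677)·F = 0.677×294 − 177.87 = 21.168
F = 21.168 / 0.268 = 78.985 tonne/day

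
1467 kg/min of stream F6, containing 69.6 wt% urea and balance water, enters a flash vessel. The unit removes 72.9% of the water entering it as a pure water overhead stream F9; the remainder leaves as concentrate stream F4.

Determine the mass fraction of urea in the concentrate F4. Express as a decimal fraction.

urea is not removed: 1467×0.696 = 1021 kg/min of urea enters F4.
water entering = 1467×0.304 = 445.97 kg/min; overhead removed = 0.729×445.97 = 325.11 kg/min.
Concentrate = 1467 − 325.11 = 1141.9 kg/min.
Mass fraction = 1021/1141.9 = 0.894.

0.894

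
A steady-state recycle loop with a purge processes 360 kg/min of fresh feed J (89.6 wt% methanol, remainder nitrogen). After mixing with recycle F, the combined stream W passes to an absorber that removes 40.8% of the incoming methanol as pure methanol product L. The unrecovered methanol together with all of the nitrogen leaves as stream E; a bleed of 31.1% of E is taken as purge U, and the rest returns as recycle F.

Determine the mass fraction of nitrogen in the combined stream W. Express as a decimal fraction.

nitrogen enters only via J and leaves only via the purge: 360×0.104 = 0.311×(nitrogen in E), and the absorber passes all nitrogen, so nitrogen in W = nitrogen in E = 120.39 kg/min.
methanol in W: m_A = 360×0.896 + (1−0.311)·(1−0.408)·m_A, so m_A = 322.56/0.5921 = 544.76 kg/min.
W = 544.76 + 120.39 = 665.15 kg/min.
nitrogen fraction in W = 120.39/665.15 = 0.181.

0.181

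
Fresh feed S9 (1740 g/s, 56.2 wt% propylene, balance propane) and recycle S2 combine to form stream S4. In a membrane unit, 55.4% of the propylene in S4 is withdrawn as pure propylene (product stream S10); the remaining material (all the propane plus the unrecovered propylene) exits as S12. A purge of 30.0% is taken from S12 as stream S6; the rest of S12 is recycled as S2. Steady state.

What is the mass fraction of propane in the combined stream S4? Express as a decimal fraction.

propane enters only via S9 and leaves only via the purge: 1740×0.438 = 0.300×(propane in S12), and the membrane unit passes all propane, so propane in S4 = propane in S12 = 2540.4 g/s.
propylene in S4: m_A = 1740×0.562 + (1−0.300)·(1−0.554)·m_A, so m_A = 977.88/0.6878 = 1421.8 g/s.
S4 = 1421.8 + 2540.4 = 3962.2 g/s.
propane fraction in S4 = 2540.4/3962.2 = 0.641.

0.641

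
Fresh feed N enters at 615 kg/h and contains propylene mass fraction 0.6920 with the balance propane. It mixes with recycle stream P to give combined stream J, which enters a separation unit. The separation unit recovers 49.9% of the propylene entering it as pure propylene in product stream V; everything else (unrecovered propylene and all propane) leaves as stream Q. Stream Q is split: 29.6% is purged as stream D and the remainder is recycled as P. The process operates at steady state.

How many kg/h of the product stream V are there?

328.1 kg/h

propylene in J: m_A = 615×0.692 + (1−0.296)·(1−0.499)·m_A, so m_A = 425.58/0.6473 = 657.47 kg/h.
Product V = 0.499×657.47 = 328.08 kg/h.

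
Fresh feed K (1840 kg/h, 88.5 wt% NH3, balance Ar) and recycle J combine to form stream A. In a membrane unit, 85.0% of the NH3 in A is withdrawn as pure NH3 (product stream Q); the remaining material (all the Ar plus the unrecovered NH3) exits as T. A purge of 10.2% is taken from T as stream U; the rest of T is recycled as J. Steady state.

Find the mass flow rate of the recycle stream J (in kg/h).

2116 kg/h

Ar enters only via K and leaves only via the purge: 1840×0.115 = 0.102×(Ar in T), and the membrane unit passes all Ar, so Ar in A = Ar in T = 2074.5 kg/h.
NH3 in A: m_A = 1840×0.885 + (1−0.102)·(1−0.850)·m_A, so m_A = 1628.4/0.8653 = 1881.9 kg/h.
T = (1−0.850)×1881.9 + 2074.5 = 2356.8 kg/h.
Recycle J = (1−0.102)×2356.8 = 2116.4 kg/h.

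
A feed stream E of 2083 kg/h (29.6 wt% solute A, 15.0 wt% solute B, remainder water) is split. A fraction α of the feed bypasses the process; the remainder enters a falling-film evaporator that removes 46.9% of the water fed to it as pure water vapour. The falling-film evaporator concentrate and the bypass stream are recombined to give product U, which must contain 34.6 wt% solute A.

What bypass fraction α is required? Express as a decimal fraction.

All 2083×0.296 = 616.57 kg/h of solute A reaches U, so U = 616.57/0.346 = 1782 kg/h and vapour = 301.01 kg/h.
The evaporator receives (1−α)·2083 of feed at 0.554 water and removes 0.469 of that water:
0.469×0.554×(1−α)×2083 = 301.01
(1−α) = 301.01/541.22 = 0.5562;  α = 0.4438.

0.444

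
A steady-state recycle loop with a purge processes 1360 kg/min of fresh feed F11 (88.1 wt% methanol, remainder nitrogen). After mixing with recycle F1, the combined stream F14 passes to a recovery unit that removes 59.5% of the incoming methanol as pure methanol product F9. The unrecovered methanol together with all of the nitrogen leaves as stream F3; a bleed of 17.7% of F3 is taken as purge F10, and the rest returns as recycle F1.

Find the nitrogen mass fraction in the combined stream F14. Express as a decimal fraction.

nitrogen enters only via F11 and leaves only via the purge: 1360×0.119 = 0.177×(nitrogen in F3), and the recovery unit passes all nitrogen, so nitrogen in F14 = nitrogen in F3 = 914.35 kg/min.
methanol in F14: m_A = 1360×0.881 + (1−0.177)·(1−0.595)·m_A, so m_A = 1198.2/0.6667 = 1797.2 kg/min.
F14 = 1797.2 + 914.35 = 2711.5 kg/min.
nitrogen fraction in F14 = 914.35/2711.5 = 0.3372.

0.3372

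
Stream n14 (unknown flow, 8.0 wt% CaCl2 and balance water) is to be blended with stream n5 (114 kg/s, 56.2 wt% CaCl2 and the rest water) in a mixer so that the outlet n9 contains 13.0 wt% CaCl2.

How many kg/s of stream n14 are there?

Let n14 be the unknown flow. Total out = 114 + n14.
CaCl2 balance: 64.068 + 0.080·n14 = 0.130·(114 + n14)
(0.080 − 0.130)·n14 = 0.130×114 − 64.068 = -49.248
n14 = -49.248 / -0.050 = 984.96 kg/s

985 kg/s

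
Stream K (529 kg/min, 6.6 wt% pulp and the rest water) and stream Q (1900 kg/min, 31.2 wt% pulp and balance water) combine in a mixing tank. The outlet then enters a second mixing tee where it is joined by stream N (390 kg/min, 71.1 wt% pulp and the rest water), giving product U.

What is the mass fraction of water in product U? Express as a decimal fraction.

0.679

Overall, product flow = 2819 kg/min.
water in = 529×0.934 + 1900×0.688 + 390×0.289 = 1914 kg/min.
water fraction in U = 0.679.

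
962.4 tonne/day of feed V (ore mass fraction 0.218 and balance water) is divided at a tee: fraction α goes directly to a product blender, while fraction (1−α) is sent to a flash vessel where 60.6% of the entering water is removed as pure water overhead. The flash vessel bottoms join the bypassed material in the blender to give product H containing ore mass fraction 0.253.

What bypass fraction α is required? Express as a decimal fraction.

0.708

All 962.4×0.218 = 209.8 tonne/day of ore reaches H, so H = 209.8/0.253 = 829.26 tonne/day and vapour = 133.14 tonne/day.
The evaporator receives (1−α)·962.4 of feed at 0.782 water and removes 0.606 of that water:
0.606×0.782×(1−α)×962.4 = 133.14
(1−α) = 133.14/456.07 = 0.2919;  α = 0.7081.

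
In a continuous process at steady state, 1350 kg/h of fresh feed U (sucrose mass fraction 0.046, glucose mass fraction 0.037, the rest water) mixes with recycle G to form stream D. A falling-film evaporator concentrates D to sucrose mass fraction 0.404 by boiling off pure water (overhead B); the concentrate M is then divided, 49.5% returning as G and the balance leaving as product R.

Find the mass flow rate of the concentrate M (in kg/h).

Overall sucrose balance (none leaves overhead): sucrose in fresh feed = sucrose in product, i.e. 1350×0.046 = (1−0.495)·M·0.404.
M = 62.1/(0.404×0.505) = 304.38 kg/h.

304.4 kg/h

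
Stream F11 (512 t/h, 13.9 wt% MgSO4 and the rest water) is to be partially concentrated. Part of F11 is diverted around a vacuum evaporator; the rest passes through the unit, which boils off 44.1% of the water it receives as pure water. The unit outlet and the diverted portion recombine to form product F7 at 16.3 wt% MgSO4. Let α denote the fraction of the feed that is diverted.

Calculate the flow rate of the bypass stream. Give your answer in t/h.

All 512×0.139 = 71.168 t/h of MgSO4 reaches F7, so F7 = 71.168/0.163 = 436.61 t/h and vapour = 75.387 t/h.
The evaporator receives (1−α)·512 of feed at 0.861 water and removes 0.441 of that water:
0.441×0.861×(1−α)×512 = 75.387
(1−α) = 75.387/194.41 = 0.3878;  α = 0.6122.
Bypass flow = 0.6122×512 = 313.46 t/h.

313.5 t/h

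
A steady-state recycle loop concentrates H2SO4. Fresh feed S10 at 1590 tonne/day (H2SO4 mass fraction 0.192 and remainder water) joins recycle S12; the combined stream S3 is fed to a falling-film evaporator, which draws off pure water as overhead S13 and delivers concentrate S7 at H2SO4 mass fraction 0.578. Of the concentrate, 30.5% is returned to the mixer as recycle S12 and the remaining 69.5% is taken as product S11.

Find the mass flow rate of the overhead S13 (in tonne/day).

1062 tonne/day

Overall H2SO4 balance (none leaves overhead): H2SO4 in fresh feed = H2SO4 in product, i.e. 1590×0.192 = (1−0.305)·S7·0.578.
S7 = 305.28/(0.578×0.695) = 759.95 tonne/day.
Recycle S12 = 0.305×759.95 = 231.79 tonne/day.
Combined feed S3 = 1590 + 231.79 = 1821.8 tonne/day.
Overhead S13 = S3 − S7 = 1821.8 − 759.95 = 1061.8 tonne/day.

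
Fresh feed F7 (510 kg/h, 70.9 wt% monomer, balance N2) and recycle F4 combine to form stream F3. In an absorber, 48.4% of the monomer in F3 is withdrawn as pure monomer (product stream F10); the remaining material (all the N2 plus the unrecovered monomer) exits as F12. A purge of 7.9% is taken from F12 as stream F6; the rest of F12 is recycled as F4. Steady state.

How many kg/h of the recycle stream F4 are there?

2058 kg/h

N2 enters only via F7 and leaves only via the purge: 510×0.291 = 0.079×(N2 in F12), and the absorber passes all N2, so N2 in F3 = N2 in F12 = 1878.6 kg/h.
monomer in F3: m_A = 510×0.709 + (1−0.079)·(1−0.484)·m_A, so m_A = 361.59/0.5248 = 689.05 kg/h.
F12 = (1−0.484)×689.05 + 1878.6 = 2234.2 kg/h.
Recycle F4 = (1−0.079)×2234.2 = 2057.7 kg/h.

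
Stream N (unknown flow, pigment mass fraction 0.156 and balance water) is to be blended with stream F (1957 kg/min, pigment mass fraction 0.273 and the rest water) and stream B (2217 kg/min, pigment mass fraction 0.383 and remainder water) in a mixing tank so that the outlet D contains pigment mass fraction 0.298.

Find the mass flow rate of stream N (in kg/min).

982.5 kg/min

Let N be the unknown flow. Total out = 4174 + N.
pigment balance: 1383.4 + 0.156·N = 0.298·(4174 + N)
(0.156 − 0.298)·N = 0.298×4174 − 1383.4 = -139.52
N = -139.52 / -0.142 = 982.54 kg/min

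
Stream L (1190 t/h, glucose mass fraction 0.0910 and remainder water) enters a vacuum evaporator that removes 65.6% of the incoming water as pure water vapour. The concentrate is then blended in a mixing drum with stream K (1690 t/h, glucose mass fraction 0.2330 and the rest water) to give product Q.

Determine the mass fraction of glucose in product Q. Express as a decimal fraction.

0.2313

Vapour removed = 0.656×0.909×1190 = 709.6 t/h; concentrate = 480.4 t/h.
glucose reaching the mixer = 108.29 (from concentrate) + 1690×0.233 = 502.06 t/h.
Product flow = 480.4 + 1690 = 2170.4 t/h; glucose fraction = 0.2313.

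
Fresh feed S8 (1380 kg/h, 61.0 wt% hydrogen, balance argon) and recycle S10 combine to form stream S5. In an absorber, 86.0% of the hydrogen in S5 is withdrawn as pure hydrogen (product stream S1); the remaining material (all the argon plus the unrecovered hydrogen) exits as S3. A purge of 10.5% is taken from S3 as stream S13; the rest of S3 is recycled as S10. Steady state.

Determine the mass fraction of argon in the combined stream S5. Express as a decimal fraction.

argon enters only via S8 and leaves only via the purge: 1380×0.390 = 0.105×(argon in S3), and the absorber passes all argon, so argon in S5 = argon in S3 = 5125.7 kg/h.
hydrogen in S5: m_A = 1380×0.610 + (1−0.105)·(1−0.860)·m_A, so m_A = 841.8/0.8747 = 962.39 kg/h.
S5 = 962.39 + 5125.7 = 6088.1 kg/h.
argon fraction in S5 = 5125.7/6088.1 = 0.842.

0.842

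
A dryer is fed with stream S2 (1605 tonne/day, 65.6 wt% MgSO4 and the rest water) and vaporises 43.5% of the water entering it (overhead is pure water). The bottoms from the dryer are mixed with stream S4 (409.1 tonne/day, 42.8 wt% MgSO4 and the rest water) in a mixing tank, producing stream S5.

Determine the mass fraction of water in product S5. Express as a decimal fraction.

0.308

Vapour removed = 0.435×0.344×1605 = 240.17 tonne/day; concentrate = 1364.8 tonne/day.
water reaching the mixer = 311.95 (from concentrate) + 409.1×0.572 = 545.95 tonne/day.
Product flow = 1364.8 + 409.1 = 1773.9 tonne/day; water fraction = 0.308.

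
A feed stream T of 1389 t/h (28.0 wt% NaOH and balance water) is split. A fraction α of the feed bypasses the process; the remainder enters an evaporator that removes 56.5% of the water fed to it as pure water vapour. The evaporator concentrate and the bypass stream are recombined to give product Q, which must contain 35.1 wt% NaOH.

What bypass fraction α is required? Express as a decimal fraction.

0.503

All 1389×0.280 = 388.92 t/h of NaOH reaches Q, so Q = 388.92/0.351 = 1108 t/h and vapour = 280.97 t/h.
The evaporator receives (1−α)·1389 of feed at 0.720 water and removes 0.565 of that water:
0.565×0.720×(1−α)×1389 = 280.97
(1−α) = 280.97/565.05 = 0.4972;  α = 0.5028.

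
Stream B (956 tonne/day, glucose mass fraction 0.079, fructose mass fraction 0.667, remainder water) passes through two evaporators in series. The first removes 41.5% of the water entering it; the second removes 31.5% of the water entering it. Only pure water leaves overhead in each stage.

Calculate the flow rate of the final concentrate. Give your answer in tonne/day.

810.5 tonne/day

water in feed = 956×0.254 = 242.82 tonne/day.
After stage 1: water left = (1−0.415)×242.82 = 142.05; stream total = 855.23 tonne/day.
After stage 2: water left = (1−0.315)×142.05 = 97.306; final concentrate = 810.48 tonne/day.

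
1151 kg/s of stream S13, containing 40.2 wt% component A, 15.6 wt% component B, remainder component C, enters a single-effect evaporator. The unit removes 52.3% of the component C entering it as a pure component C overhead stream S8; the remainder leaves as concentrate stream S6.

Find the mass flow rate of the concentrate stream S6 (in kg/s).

component C entering = 1151×0.442 = 508.74 kg/s; overhead removed = 0.523×508.74 = 266.07 kg/s.
Concentrate = 1151 − 266.07 = 884.93 kg/s.

884.9 kg/s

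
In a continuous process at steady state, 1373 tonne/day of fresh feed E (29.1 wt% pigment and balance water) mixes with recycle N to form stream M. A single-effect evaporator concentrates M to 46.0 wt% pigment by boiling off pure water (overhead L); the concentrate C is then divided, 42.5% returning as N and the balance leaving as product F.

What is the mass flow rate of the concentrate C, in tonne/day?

1511 tonne/day

Overall pigment balance (none leaves overhead): pigment in fresh feed = pigment in product, i.e. 1373×0.291 = (1−0.425)·C·0.460.
C = 399.54/(0.460×0.575) = 1510.6 tonne/day.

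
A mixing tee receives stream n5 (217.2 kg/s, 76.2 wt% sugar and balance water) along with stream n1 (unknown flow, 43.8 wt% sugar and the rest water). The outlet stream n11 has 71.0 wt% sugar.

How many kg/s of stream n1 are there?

Let n1 be the unknown flow. Total out = 217.2 + n1.
sugar balance: 165.51 + 0.438·n1 = 0.710·(217.2 + n1)
(0.438 − 0.710)·n1 = 0.710×217.2 − 165.51 = -11.294
n1 = -11.294 / -0.272 = 41.524 kg/s

41.52 kg/s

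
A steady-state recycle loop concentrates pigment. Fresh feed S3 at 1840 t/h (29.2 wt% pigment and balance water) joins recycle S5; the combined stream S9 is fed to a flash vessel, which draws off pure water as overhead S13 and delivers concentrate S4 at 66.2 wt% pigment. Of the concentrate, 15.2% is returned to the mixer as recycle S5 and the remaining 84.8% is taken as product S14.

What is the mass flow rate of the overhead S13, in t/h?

Overall pigment balance (none leaves overhead): pigment in fresh feed = pigment in product, i.e. 1840×0.292 = (1−0.152)·S4·0.662.
S4 = 537.28/(0.662×0.848) = 957.08 t/h.
Recycle S5 = 0.152×957.08 = 145.48 t/h.
Combined feed S9 = 1840 + 145.48 = 1985.5 t/h.
Overhead S13 = S9 − S4 = 1985.5 − 957.08 = 1028.4 t/h.

1028 t/h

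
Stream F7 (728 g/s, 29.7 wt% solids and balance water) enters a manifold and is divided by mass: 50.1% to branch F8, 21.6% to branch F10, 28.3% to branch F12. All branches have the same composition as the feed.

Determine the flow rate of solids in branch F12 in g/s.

61.19 g/s

Branch F12 total = 0.283×728 = 206.02 g/s.
solids in F12 = 0.297×206.02 = 61.189 g/s.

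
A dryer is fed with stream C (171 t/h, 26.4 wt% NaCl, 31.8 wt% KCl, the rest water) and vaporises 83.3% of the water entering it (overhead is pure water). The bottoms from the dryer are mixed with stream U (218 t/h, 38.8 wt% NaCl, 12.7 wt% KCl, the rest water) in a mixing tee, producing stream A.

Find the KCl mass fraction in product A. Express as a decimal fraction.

Vapour removed = 0.833×0.418×171 = 59.541 t/h; concentrate = 111.46 t/h.
KCl reaching the mixer = 54.378 (from concentrate) + 218×0.127 = 82.064 t/h.
Product flow = 111.46 + 218 = 329.46 t/h; KCl fraction = 0.249.

0.249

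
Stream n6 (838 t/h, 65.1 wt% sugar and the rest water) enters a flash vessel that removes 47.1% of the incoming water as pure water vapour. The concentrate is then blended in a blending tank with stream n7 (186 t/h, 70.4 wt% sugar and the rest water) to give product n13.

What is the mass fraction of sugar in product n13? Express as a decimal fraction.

0.763

Vapour removed = 0.471×0.349×838 = 137.75 t/h; concentrate = 700.25 t/h.
sugar reaching the mixer = 545.54 (from concentrate) + 186×0.704 = 676.48 t/h.
Product flow = 700.25 + 186 = 886.25 t/h; sugar fraction = 0.763.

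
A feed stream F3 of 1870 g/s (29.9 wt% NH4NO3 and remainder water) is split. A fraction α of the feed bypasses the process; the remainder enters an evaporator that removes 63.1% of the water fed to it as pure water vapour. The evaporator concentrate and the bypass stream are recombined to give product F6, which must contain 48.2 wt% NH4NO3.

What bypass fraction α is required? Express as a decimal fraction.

All 1870×0.299 = 559.13 g/s of NH4NO3 reaches F6, so F6 = 559.13/0.482 = 1160 g/s and vapour = 709.98 g/s.
The evaporator receives (1−α)·1870 of feed at 0.701 water and removes 0.631 of that water:
0.631×0.701×(1−α)×1870 = 709.98
(1−α) = 709.98/827.16 = 0.8583;  α = 0.1417.

0.142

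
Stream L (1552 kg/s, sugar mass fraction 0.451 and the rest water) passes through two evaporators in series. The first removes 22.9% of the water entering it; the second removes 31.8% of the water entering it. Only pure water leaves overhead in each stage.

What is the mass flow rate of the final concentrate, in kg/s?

water in feed = 1552×0.549 = 852.05 kg/s.
After stage 1: water left = (1−0.229)×852.05 = 656.93; stream total = 1356.9 kg/s.
After stage 2: water left = (1−0.318)×656.93 = 448.03; final concentrate = 1148 kg/s.

1148 kg/s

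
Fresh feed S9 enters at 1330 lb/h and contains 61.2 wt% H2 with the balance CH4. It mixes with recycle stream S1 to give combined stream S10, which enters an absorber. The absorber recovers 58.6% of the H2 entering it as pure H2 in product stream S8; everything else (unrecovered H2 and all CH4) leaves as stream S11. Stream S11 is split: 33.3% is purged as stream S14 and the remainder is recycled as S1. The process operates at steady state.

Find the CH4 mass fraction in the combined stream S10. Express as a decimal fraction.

CH4 enters only via S9 and leaves only via the purge: 1330×0.388 = 0.333×(CH4 in S11), and the absorber passes all CH4, so CH4 in S10 = CH4 in S11 = 1549.7 lb/h.
H2 in S10: m_A = 1330×0.612 + (1−0.333)·(1−0.586)·m_A, so m_A = 813.96/0.7239 = 1124.5 lb/h.
S10 = 1124.5 + 1549.7 = 2674.1 lb/h.
CH4 fraction in S10 = 1549.7/2674.1 = 0.580.

0.580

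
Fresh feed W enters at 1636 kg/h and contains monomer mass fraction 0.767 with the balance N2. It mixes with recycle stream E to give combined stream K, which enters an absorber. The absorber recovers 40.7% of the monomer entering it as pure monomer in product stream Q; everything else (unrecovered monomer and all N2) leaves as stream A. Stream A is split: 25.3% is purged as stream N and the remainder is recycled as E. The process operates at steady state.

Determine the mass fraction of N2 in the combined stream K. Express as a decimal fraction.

N2 enters only via W and leaves only via the purge: 1636×0.233 = 0.253×(N2 in A), and the absorber passes all N2, so N2 in K = N2 in A = 1506.7 kg/h.
monomer in K: m_A = 1636×0.767 + (1−0.253)·(1−0.407)·m_A, so m_A = 1254.8/0.5570 = 2252.7 kg/h.
K = 2252.7 + 1506.7 = 3759.4 kg/h.
N2 fraction in K = 1506.7/3759.4 = 0.401.

0.401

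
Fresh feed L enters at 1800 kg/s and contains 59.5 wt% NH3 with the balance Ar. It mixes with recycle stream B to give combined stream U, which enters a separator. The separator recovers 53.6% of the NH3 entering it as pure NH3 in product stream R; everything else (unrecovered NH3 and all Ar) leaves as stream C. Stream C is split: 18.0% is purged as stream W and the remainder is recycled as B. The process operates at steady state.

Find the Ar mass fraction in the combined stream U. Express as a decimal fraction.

0.701

Ar enters only via L and leaves only via the purge: 1800×0.405 = 0.180×(Ar in C), and the separator passes all Ar, so Ar in U = Ar in C = 4050 kg/s.
NH3 in U: m_A = 1800×0.595 + (1−0.180)·(1−0.536)·m_A, so m_A = 1071/0.6195 = 1728.8 kg/s.
U = 1728.8 + 4050 = 5778.8 kg/s.
Ar fraction in U = 4050/5778.8 = 0.701.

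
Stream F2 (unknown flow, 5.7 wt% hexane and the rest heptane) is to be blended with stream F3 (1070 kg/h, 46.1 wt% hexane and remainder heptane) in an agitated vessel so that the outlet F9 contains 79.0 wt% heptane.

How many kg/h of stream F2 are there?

1755 kg/h

Let F2 be the unknown flow. Total out = 1070 + F2.
heptane balance: 576.73 + 0.943·F2 = 0.790·(1070 + F2)
(0.943 − 0.790)·F2 = 0.790×1070 − 576.73 = 268.57
F2 = 268.57 / 0.153 = 1755.4 kg/h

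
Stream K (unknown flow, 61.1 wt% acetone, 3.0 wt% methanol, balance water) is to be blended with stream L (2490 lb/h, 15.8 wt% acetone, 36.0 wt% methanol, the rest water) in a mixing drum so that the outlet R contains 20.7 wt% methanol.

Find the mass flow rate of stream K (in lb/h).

Let K be the unknown flow. Total out = 2490 + K.
methanol balance: 896.4 + 0.030·K = 0.207·(2490 + K)
(0.030 − 0.207)·K = 0.207×2490 − 896.4 = -380.97
K = -380.97 / -0.177 = 2152.4 lb/h

2152 lb/h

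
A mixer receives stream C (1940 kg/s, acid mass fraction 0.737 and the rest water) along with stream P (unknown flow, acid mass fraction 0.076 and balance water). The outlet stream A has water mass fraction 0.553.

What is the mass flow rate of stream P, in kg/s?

Let P be the unknown flow. Total out = 1940 + P.
water balance: 510.22 + 0.924·P = 0.553·(1940 + P)
(0.924 − 0.553)·P = 0.553×1940 − 510.22 = 562.6
P = 562.6 / 0.371 = 1516.4 kg/s

1516 kg/s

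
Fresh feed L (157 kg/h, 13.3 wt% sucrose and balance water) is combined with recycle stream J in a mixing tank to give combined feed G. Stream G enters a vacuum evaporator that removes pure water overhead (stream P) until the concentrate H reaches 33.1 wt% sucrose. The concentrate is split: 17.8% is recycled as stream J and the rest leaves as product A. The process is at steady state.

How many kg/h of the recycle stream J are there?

Overall sucrose balance (none leaves overhead): sucrose in fresh feed = sucrose in product, i.e. 157×0.133 = (1−0.178)·H·0.331.
H = 20.881/(0.331×0.822) = 76.745 kg/h.
Recycle J = 0.178×76.745 = 13.661 kg/h.

13.66 kg/h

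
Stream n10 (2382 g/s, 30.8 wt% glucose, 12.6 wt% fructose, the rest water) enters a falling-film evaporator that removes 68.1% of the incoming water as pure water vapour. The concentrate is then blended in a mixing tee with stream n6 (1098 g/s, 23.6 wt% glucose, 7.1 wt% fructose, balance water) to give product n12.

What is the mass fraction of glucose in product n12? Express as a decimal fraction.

Vapour removed = 0.681×0.566×2382 = 918.13 g/s; concentrate = 1463.9 g/s.
glucose reaching the mixer = 733.66 (from concentrate) + 1098×0.236 = 992.78 g/s.
Product flow = 1463.9 + 1098 = 2561.9 g/s; glucose fraction = 0.388.

0.388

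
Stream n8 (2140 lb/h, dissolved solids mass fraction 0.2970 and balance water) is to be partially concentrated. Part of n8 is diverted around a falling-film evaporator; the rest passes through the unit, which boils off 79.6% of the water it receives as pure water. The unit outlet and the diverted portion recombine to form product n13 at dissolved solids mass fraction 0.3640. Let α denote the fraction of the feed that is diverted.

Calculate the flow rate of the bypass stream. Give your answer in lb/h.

1436 lb/h

All 2140×0.297 = 635.58 lb/h of dissolved solids reaches n13, so n13 = 635.58/0.364 = 1746.1 lb/h and vapour = 393.9 lb/h.
The evaporator receives (1−α)·2140 of feed at 0.703 water and removes 0.796 of that water:
0.796×0.703×(1−α)×2140 = 393.9
(1−α) = 393.9/1197.5 = 0.3289;  α = 0.6711.
Bypass flow = 0.6711×2140 = 1436.1 lb/h.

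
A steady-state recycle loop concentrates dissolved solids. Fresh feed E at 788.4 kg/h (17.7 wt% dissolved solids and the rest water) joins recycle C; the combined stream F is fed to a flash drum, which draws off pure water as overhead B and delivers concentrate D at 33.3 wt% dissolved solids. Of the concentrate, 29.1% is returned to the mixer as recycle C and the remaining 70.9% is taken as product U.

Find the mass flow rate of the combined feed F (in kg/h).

960.4 kg/h

Overall dissolved solids balance (none leaves overhead): dissolved solids in fresh feed = dissolved solids in product, i.e. 788.4×0.177 = (1−0.291)·D·0.333.
D = 139.55/(0.333×0.709) = 591.06 kg/h.
Recycle C = 0.291×591.06 = 172 kg/h.
Combined feed F = 788.4 + 172 = 960.4 kg/h.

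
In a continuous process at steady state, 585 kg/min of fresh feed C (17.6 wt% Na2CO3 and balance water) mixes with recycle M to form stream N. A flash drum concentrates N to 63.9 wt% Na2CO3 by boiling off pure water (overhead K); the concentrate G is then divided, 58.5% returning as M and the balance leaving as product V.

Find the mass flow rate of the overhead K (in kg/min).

423.9 kg/min

Overall Na2CO3 balance (none leaves overhead): Na2CO3 in fresh feed = Na2CO3 in product, i.e. 585×0.176 = (1−0.585)·G·0.639.
G = 102.96/(0.639×0.415) = 388.26 kg/min.
Recycle M = 0.585×388.26 = 227.13 kg/min.
Combined feed N = 585 + 227.13 = 812.13 kg/min.
Overhead K = N − G = 812.13 − 388.26 = 423.87 kg/min.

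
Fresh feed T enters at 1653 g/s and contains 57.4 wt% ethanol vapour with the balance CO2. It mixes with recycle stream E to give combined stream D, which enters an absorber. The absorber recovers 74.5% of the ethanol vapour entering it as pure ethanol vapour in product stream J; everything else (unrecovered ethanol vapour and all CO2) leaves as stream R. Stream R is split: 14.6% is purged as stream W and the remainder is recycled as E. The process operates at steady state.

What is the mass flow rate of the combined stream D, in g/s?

6036 g/s

CO2 enters only via T and leaves only via the purge: 1653×0.426 = 0.146×(CO2 in R), and the absorber passes all CO2, so CO2 in D = CO2 in R = 4823.1 g/s.
ethanol vapour in D: m_A = 1653×0.574 + (1−0.146)·(1−0.745)·m_A, so m_A = 948.82/0.7822 = 1213 g/s.
D = 1213 + 4823.1 = 6036.1 g/s.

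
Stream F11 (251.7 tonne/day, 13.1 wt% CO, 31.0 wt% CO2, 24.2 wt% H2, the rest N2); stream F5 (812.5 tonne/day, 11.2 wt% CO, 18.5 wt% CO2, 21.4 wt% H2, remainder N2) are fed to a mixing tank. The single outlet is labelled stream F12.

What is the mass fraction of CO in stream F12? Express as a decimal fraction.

0.1165

Total flow out = 251.7 + 812.5 = 1064.2 tonne/day.
CO in = 251.7×0.131 + 812.5×0.112 = 123.97 tonne/day.
CO mass fraction in F12 = 123.97/1064.2 = 0.1165.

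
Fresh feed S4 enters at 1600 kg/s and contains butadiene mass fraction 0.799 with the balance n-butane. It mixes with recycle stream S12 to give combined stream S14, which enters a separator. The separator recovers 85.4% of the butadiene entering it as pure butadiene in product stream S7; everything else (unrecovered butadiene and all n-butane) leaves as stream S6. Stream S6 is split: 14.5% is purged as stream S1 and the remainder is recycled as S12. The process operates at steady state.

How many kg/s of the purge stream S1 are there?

352.5 kg/s

n-butane enters only via S4 and leaves only via the purge: 1600×0.201 = 0.145×(n-butane in S6), and the separator passes all n-butane, so n-butane in S14 = n-butane in S6 = 2217.9 kg/s.
butadiene in S14: m_A = 1600×0.799 + (1−0.145)·(1−0.854)·m_A, so m_A = 1278.4/0.8752 = 1460.7 kg/s.
S6 = (1−0.854)×1460.7 + 2217.9 = 2431.2 kg/s.
Purge S1 = 0.145×2431.2 = 352.52 kg/s.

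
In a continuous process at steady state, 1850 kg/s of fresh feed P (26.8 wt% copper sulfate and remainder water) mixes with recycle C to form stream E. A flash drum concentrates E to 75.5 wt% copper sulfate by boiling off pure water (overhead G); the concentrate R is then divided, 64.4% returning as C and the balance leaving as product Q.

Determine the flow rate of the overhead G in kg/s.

1193 kg/s

Overall copper sulfate balance (none leaves overhead): copper sulfate in fresh feed = copper sulfate in product, i.e. 1850×0.268 = (1−0.644)·R·0.755.
R = 495.8/(0.755×0.356) = 1844.6 kg/s.
Recycle C = 0.644×1844.6 = 1187.9 kg/s.
Combined feed E = 1850 + 1187.9 = 3037.9 kg/s.
Overhead G = E − R = 3037.9 − 1844.6 = 1193.3 kg/s.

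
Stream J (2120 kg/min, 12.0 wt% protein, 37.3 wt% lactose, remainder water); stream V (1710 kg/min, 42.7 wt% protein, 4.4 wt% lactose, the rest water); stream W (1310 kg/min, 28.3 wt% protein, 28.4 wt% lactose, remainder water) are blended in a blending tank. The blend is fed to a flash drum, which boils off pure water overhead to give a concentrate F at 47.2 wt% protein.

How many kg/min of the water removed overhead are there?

protein entering = 2120×0.120 + 1710×0.427 + 1310×0.283 = 1355.3 kg/min.
All protein reports to F, so F = 1355.3/0.472 = 2871.4 kg/min.
Total feed = 5140 kg/min; overhead = 5140 − 2871.4 = 2268.6 kg/min.

2269 kg/min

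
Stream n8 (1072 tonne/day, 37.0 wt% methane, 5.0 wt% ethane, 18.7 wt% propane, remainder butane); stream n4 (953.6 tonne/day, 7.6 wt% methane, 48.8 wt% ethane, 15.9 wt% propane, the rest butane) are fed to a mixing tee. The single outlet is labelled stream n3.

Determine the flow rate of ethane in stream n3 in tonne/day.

ethane out = ethane in = 1072×0.050 + 953.6×0.488 = 518.96 tonne/day.

519 tonne/day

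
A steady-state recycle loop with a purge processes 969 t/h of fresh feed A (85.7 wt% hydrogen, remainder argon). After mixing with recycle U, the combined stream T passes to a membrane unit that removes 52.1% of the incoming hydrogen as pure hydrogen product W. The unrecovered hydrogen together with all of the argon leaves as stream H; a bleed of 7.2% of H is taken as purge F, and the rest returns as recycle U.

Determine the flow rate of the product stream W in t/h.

778.9 t/h

hydrogen in T: m_A = 969×0.857 + (1−0.072)·(1−0.521)·m_A, so m_A = 830.43/0.5555 = 1495 t/h.
Product W = 0.521×1495 = 778.87 t/h.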